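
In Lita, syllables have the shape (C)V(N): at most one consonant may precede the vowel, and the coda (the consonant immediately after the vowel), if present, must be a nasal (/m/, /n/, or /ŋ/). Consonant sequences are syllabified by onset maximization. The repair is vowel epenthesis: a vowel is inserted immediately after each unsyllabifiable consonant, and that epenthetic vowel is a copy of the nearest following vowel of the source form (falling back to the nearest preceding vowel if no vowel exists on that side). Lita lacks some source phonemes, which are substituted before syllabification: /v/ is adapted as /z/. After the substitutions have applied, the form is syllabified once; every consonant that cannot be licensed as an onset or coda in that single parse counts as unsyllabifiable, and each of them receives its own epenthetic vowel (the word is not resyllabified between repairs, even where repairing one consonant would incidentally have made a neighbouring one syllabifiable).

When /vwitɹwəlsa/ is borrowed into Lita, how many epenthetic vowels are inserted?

4

After substitution the input is /zwitɹwəlsa/.
The unsyllabifiable consonants are /z/, /t/, /ɹ/, /l/; each receives one epenthetic vowel.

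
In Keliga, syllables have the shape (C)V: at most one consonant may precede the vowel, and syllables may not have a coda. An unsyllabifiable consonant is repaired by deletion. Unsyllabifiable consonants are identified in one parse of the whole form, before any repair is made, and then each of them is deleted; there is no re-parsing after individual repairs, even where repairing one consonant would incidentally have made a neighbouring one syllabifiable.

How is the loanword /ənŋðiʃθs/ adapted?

əði

The consonants /n/, /ŋ/, /ʃ/, /θ/, /s/ cannot be parsed into a legal (C)V syllable (no codas are permitted; onsets are limited to one consonant).
Deletion applies to /n/, /ŋ/, /ʃ/, /θ/, /s/.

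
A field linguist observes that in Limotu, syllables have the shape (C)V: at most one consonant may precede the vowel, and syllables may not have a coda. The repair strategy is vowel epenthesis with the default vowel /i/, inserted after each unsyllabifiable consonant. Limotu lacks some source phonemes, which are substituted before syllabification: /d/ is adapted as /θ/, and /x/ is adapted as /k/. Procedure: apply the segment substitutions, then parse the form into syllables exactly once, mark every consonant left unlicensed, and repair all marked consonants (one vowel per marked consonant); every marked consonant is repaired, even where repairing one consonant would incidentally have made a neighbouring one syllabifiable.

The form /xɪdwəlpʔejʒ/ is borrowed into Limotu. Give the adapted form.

Substitution: /x/ → /k/, /d/ → /θ/, giving /kɪθwəlpʔejʒ/.
Under (C)V, the unsyllabifiable consonants are /θ/, /l/, /p/, /j/, /ʒ/ (no codas are permitted; onsets are limited to one consonant).
Inserting the epenthetic vowel yields /θ/ → /θi/, /l/ → /li/, /p/ → /pi/, /j/ → /ji/, /ʒ/ → /ʒi/.

kɪθiwəlipiʔejiʒi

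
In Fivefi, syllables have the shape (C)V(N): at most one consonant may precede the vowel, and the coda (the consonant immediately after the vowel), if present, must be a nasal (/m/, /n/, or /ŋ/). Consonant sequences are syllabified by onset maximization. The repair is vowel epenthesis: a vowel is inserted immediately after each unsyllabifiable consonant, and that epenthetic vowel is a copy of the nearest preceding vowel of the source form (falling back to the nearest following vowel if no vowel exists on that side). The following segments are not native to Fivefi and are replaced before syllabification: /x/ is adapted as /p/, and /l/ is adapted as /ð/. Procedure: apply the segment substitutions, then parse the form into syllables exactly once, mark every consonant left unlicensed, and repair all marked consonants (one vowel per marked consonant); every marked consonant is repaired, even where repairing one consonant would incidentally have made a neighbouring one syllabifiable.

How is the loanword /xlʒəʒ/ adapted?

pəðəʒəʒə

Substitution: /x/ → /p/, /l/ → /ð/, giving /pðʒəʒ/.
Under (C)V(N), the unsyllabifiable consonants are /p/, /ð/, /ʒ/ (only a nasal (/m/, /n/, or /ŋ/) is licensed in coda position; onsets are limited to one consonant).
Each unlicensed consonant becomes the onset of a new syllable: /p/ → /pə/, /ð/ → /ðə/, /ʒ/ → /ʒə/.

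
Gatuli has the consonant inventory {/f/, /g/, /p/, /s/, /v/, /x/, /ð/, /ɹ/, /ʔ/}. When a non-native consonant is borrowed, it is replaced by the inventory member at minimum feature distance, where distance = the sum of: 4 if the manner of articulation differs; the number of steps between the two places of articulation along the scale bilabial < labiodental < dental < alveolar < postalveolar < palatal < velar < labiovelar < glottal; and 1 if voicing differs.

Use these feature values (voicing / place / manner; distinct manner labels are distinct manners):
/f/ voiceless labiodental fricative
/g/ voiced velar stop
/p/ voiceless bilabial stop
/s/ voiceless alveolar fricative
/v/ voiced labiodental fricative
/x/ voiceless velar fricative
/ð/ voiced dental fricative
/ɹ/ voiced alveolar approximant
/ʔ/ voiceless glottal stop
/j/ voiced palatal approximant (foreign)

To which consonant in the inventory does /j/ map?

/ɹ/ is closest: same manner (approximant), place distance 2 (palatal→alveolar), same voicing; total 2. Next closest is /g/ at distance 5.

ɹ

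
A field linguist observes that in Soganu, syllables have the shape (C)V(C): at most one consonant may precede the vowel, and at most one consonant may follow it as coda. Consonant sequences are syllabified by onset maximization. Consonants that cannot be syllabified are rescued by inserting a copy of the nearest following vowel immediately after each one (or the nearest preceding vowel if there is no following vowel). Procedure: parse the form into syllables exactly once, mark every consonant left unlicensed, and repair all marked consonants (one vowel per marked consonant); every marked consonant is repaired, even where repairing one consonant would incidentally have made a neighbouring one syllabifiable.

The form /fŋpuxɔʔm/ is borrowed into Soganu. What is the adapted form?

fuŋupuxɔʔmɔ

Syllabifying with onset maximization leaves /f/, /ŋ/, /m/ stranded (at most one coda consonant is licensed; onsets are limited to one consonant).
Each unlicensed consonant becomes the onset of a new syllable: /f/ → /fu/, /ŋ/ → /ŋu/, /m/ → /mɔ/.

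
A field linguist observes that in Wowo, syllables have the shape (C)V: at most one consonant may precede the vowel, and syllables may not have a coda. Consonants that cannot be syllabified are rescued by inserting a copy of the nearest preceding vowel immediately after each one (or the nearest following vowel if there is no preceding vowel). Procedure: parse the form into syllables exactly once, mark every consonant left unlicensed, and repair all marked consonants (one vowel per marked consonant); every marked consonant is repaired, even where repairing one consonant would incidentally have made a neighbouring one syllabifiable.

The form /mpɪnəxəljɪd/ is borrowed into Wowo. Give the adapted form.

The consonants /m/, /l/, /d/ cannot be parsed into a legal (C)V syllable (no codas are permitted; onsets are limited to one consonant).
Inserting the epenthetic vowel yields /m/ → /mɪ/, /l/ → /lə/, /d/ → /dɪ/.

mɪpɪnəxələjɪdɪ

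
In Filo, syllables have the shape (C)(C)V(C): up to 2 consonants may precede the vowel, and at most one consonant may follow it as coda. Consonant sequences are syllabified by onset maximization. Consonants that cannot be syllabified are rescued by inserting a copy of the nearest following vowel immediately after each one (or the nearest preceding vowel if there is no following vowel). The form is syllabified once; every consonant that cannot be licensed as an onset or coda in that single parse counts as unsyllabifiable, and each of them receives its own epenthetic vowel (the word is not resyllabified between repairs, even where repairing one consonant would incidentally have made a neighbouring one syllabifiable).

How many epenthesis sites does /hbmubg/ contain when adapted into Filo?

The unsyllabifiable consonants are /h/, /g/; each receives one epenthetic vowel.

2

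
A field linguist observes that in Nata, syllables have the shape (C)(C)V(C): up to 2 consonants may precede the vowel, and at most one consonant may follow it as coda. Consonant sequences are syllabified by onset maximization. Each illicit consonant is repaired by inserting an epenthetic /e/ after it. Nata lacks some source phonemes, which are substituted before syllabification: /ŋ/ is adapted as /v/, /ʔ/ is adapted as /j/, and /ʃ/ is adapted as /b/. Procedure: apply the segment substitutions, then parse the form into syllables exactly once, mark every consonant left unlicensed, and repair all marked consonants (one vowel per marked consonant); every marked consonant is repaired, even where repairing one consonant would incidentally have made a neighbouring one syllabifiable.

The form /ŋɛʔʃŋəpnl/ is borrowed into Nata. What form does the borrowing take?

Substitution: /ŋ/ → /v/, /ʔ/ → /j/, /ʃ/ → /b/, giving /vɛjbvəpnl/.
The consonants /n/, /l/ cannot be parsed into a legal (C)(C)V(C) syllable (at most one coda consonant is licensed; onsets may contain at most 2 consonants).
Epenthesis after each stranded consonant: /n/ → /ne/, /l/ → /le/.

vɛjbvəpnele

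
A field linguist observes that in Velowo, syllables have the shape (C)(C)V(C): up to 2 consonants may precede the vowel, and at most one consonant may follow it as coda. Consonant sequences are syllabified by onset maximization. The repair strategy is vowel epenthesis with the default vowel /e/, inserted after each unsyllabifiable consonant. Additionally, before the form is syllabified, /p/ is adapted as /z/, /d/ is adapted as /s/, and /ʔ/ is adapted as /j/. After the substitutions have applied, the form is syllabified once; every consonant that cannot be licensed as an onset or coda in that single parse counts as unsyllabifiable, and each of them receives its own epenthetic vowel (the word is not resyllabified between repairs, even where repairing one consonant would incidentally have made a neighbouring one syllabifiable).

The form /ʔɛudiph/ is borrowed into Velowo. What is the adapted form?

Substitution: /ʔ/ → /j/, /d/ → /s/, /p/ → /z/, giving /jɛusizh/.
Syllabifying with onset maximization leaves /h/ stranded (at most one coda consonant is licensed; onsets may contain at most 2 consonants).
Epenthesis after each stranded consonant: /h/ → /he/.

jɛusizhe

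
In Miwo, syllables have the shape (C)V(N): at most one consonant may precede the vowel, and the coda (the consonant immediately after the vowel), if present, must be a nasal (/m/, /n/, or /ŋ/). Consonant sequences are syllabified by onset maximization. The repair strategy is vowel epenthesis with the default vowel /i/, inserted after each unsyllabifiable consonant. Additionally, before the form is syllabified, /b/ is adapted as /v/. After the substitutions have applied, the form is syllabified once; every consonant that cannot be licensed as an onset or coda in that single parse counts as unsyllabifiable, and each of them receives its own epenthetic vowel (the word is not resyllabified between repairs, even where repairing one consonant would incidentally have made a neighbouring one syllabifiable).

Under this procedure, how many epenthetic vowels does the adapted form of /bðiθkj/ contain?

After substitution the input is /vðiθkj/.
The unsyllabifiable consonants are /v/, /θ/, /k/, /j/; each receives one epenthetic vowel.

4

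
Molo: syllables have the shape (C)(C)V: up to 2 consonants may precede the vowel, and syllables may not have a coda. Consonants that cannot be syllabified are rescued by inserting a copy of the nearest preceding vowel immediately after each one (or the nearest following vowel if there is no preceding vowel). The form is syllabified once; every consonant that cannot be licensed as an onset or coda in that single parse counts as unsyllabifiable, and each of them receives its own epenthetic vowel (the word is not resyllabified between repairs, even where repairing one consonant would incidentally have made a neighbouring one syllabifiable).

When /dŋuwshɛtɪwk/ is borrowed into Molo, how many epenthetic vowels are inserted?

3

The unsyllabifiable consonants are /w/, /w/, /k/; each receives one epenthetic vowel.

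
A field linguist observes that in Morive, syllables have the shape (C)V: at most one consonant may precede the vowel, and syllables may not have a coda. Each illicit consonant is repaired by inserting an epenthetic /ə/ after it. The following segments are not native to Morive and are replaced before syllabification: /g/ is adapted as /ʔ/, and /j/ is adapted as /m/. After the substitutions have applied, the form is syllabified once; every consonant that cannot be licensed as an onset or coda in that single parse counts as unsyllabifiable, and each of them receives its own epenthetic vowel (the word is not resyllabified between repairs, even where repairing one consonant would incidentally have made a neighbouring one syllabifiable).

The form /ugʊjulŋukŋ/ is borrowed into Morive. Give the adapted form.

uʔʊmuləŋukəŋə

Substitution: /g/ → /ʔ/, /j/ → /m/, giving /uʔʊmulŋukŋ/.
Syllabifying with onset maximization leaves /l/, /k/, /ŋ/ stranded (no codas are permitted; onsets are limited to one consonant).
Each unlicensed consonant becomes the onset of a new syllable: /l/ → /lə/, /k/ → /kə/, /ŋ/ → /ŋə/.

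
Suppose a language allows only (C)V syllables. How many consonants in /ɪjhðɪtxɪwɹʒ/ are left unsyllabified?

The consonants /j/, /h/, /t/, /w/, /ɹ/, /ʒ/ cannot be parsed into a legal (C)V syllable (no codas are permitted; onsets are limited to one consonant).

6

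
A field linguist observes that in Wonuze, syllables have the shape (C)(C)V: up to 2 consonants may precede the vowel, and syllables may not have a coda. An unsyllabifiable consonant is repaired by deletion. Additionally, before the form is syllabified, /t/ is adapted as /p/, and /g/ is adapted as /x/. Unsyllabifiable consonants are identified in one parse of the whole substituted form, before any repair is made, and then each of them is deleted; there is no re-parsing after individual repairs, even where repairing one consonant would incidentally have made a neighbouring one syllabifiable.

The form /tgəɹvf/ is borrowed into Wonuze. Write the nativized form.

Substitution: /t/ → /p/, /g/ → /x/, giving /pxəɹvf/.
Under (C)(C)V, the unsyllabifiable consonants are /ɹ/, /v/, /f/ (no codas are permitted; onsets may contain at most 2 consonants).
Each unlicensed consonant is deleted: /ɹ/, /v/, /f/.

pxə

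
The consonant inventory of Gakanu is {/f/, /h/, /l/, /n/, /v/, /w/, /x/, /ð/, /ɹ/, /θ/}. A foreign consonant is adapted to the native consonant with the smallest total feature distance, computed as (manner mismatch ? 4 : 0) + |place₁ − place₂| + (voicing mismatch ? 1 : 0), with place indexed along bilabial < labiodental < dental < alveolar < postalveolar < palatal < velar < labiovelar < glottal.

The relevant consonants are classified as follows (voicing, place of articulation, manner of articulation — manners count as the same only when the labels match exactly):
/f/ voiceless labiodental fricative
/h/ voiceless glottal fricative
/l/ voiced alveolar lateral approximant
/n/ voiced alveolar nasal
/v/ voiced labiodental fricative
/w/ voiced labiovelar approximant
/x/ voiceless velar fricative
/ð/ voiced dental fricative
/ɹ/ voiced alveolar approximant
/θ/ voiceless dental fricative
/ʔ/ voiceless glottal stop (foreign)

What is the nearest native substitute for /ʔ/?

/h/ is closest: manner differs (stop→fricative, +4), place distance 0 (glottal→glottal), same voicing; total 4. Next closest is /w/ at distance 6.

h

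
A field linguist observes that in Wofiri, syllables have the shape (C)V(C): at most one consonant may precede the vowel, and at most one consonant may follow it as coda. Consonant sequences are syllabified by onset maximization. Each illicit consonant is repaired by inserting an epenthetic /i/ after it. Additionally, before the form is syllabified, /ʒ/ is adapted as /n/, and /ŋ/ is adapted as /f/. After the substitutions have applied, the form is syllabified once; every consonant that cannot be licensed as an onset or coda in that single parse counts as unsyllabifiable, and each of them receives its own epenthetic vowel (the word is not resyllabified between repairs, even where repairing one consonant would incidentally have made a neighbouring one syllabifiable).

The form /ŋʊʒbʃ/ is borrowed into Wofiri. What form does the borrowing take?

Substitution: /ŋ/ → /f/, /ʒ/ → /n/, giving /fʊnbʃ/.
The consonants /b/, /ʃ/ cannot be parsed into a legal (C)V(C) syllable (at most one coda consonant is licensed; onsets are limited to one consonant).
Inserting the epenthetic vowel yields /b/ → /bi/, /ʃ/ → /ʃi/.

fʊnbiʃi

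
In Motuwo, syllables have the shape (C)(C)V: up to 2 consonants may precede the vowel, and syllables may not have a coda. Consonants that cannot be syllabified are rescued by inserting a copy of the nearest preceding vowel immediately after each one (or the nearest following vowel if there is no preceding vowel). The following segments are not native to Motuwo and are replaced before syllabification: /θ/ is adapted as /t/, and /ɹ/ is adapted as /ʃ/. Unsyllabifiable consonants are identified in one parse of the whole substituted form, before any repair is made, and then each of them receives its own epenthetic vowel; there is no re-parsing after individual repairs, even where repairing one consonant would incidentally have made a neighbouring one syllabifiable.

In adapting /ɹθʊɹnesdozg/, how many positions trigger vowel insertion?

After substitution the input is /ʃtʊʃnesdozg/.
The unsyllabifiable consonants are /z/, /g/; each receives one epenthetic vowel.

2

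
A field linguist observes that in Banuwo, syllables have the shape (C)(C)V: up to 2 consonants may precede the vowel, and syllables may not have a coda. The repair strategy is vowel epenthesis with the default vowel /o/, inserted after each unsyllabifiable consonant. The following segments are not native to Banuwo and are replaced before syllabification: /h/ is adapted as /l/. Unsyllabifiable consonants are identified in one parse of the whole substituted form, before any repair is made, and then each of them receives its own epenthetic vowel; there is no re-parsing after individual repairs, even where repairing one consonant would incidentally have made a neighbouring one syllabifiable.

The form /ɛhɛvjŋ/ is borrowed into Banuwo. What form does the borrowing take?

ɛlɛvojoŋo

Substitution: /h/ → /l/, giving /ɛlɛvjŋ/.
Under (C)(C)V, the unsyllabifiable consonants are /v/, /j/, /ŋ/ (no codas are permitted; onsets may contain at most 2 consonants).
Epenthesis after each stranded consonant: /v/ → /vo/, /j/ → /jo/, /ŋ/ → /ŋo/.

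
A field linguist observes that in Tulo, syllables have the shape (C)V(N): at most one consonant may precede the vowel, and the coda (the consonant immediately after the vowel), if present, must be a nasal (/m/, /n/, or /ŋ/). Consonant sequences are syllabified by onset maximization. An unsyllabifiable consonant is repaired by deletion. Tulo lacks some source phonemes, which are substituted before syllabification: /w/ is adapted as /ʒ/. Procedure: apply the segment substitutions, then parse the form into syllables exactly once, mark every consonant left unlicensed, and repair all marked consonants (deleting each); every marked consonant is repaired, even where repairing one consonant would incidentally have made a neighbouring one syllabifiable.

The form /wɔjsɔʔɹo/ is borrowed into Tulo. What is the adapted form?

ʒɔsɔɹo

Substitution: /w/ → /ʒ/, giving /ʒɔjsɔʔɹo/.
Syllabifying with onset maximization leaves /j/, /ʔ/ stranded (only a nasal (/m/, /n/, or /ŋ/) is licensed in coda position; onsets are limited to one consonant).
Deleting the stranded consonants removes /j/, /ʔ/.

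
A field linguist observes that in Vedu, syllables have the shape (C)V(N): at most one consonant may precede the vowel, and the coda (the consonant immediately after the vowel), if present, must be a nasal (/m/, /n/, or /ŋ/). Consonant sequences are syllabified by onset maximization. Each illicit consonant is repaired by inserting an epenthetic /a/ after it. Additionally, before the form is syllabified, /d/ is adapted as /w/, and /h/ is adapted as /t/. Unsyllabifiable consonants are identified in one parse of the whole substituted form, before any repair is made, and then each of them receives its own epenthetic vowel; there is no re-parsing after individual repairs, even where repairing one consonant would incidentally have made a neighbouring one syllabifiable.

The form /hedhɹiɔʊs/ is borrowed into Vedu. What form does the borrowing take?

tewataɹiɔʊsa

Substitution: /h/ → /t/, /d/ → /w/, giving /tewtɹiɔʊs/.
The consonants /w/, /t/, /s/ cannot be parsed into a legal (C)V(N) syllable (only a nasal (/m/, /n/, or /ŋ/) is licensed in coda position; onsets are limited to one consonant).
Each unlicensed consonant becomes the onset of a new syllable: /w/ → /wa/, /t/ → /ta/, /s/ → /sa/.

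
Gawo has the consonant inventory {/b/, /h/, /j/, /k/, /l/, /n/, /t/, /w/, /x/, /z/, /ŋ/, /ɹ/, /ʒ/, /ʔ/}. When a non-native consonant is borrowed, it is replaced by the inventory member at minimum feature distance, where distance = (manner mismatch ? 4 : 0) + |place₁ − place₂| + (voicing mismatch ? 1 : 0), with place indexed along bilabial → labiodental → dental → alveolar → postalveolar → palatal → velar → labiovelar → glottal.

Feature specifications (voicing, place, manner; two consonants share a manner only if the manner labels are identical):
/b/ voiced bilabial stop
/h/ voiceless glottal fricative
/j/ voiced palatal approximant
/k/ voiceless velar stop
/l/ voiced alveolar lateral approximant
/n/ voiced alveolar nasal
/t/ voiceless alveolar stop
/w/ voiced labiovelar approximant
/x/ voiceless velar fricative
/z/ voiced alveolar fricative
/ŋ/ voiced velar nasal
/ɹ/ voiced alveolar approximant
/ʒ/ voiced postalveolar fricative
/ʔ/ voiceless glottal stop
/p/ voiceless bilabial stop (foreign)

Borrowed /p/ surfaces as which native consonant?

/b/ is closest: same manner (stop), place distance 0 (bilabial→bilabial), voicing differs (+1); total 1. Next closest is /t/ at distance 3.

b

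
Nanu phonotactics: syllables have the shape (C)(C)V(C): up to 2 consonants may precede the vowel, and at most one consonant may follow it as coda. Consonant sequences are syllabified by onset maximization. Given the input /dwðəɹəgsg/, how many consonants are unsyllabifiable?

3

The consonants /d/, /s/, /g/ cannot be parsed into a legal (C)(C)V(C) syllable (at most one coda consonant is licensed; onsets may contain at most 2 consonants).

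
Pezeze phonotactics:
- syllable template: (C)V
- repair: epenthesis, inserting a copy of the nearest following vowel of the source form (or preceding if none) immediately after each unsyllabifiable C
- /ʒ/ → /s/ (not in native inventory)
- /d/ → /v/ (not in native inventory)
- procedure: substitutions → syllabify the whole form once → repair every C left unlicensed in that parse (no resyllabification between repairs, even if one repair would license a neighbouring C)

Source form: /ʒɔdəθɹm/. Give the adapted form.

Substitution: /ʒ/ → /s/, /d/ → /v/, giving /sɔvəθɹm/.
Syllabifying with onset maximization leaves /θ/, /ɹ/, /m/ stranded (no codas are permitted; onsets are limited to one consonant).
Epenthesis after each stranded consonant: /θ/ → /θə/, /ɹ/ → /ɹə/, /m/ → /mə/.

sɔvəθəɹəmə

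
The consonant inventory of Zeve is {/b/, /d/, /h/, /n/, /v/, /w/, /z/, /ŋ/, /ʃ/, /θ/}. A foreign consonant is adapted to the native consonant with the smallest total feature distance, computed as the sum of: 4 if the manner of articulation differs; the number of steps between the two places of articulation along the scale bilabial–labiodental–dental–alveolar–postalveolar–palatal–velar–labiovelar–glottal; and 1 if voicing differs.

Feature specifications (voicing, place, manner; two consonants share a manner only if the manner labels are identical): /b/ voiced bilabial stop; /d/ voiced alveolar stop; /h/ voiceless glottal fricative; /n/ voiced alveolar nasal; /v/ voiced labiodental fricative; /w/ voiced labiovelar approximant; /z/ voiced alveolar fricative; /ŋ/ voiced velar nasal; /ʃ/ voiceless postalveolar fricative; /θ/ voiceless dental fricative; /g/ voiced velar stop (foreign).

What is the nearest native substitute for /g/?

d

/d/ is closest: same manner (stop), place distance 3 (velar→alveolar), same voicing; total 3. Next closest is /ŋ/ at distance 4.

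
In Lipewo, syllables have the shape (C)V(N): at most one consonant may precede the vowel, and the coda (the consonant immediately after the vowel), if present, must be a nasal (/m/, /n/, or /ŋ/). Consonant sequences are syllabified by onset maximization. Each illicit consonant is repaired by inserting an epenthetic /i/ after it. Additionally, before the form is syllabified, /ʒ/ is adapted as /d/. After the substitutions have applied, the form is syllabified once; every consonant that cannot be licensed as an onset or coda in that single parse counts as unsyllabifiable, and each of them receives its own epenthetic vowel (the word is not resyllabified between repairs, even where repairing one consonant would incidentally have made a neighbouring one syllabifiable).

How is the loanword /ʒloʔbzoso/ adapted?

Substitution: /ʒ/ → /d/, giving /dloʔbzoso/.
Syllabifying with onset maximization leaves /d/, /ʔ/, /b/ stranded (only a nasal (/m/, /n/, or /ŋ/) is licensed in coda position; onsets are limited to one consonant).
Each unlicensed consonant becomes the onset of a new syllable: /d/ → /di/, /ʔ/ → /ʔi/, /b/ → /bi/.

diloʔibizoso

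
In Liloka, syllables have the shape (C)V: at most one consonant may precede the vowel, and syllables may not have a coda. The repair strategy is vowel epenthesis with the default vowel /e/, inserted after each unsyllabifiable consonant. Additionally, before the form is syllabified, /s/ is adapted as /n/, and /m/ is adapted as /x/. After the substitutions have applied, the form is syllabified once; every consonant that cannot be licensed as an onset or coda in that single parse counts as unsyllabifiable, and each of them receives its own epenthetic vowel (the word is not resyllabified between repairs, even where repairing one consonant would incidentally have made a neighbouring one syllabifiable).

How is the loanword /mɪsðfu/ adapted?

xɪneðefu

Substitution: /m/ → /x/, /s/ → /n/, giving /xɪnðfu/.
The consonants /n/, /ð/ cannot be parsed into a legal (C)V syllable (no codas are permitted; onsets are limited to one consonant).
Inserting the epenthetic vowel yields /n/ → /ne/, /ð/ → /ðe/.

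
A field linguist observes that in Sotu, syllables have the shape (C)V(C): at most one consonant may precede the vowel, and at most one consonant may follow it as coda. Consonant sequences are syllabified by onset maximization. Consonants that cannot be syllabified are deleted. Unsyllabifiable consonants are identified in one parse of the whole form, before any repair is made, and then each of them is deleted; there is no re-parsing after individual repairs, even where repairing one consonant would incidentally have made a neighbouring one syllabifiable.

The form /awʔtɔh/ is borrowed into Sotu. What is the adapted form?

awtɔh

The consonants /ʔ/ cannot be parsed into a legal (C)V(C) syllable (at most one coda consonant is licensed; onsets are limited to one consonant).
Deleting the stranded consonants removes /ʔ/.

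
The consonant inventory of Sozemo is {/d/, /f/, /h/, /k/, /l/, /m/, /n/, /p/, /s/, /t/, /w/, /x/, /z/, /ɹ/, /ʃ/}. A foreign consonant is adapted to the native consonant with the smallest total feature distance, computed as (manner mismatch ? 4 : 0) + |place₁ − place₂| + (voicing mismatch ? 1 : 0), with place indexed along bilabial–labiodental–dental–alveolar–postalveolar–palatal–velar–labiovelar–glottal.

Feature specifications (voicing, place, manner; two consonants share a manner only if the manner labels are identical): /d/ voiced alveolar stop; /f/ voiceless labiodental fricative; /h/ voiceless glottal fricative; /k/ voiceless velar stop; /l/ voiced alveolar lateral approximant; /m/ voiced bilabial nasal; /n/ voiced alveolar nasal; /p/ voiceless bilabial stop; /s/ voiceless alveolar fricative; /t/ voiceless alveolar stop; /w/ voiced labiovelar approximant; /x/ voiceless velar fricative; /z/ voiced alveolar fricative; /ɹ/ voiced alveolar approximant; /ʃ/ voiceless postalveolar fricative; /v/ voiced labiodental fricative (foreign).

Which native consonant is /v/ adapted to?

/f/ is closest: same manner (fricative), place distance 0 (labiodental→labiodental), voicing differs (+1); total 1. Next closest is /z/ at distance 2.

f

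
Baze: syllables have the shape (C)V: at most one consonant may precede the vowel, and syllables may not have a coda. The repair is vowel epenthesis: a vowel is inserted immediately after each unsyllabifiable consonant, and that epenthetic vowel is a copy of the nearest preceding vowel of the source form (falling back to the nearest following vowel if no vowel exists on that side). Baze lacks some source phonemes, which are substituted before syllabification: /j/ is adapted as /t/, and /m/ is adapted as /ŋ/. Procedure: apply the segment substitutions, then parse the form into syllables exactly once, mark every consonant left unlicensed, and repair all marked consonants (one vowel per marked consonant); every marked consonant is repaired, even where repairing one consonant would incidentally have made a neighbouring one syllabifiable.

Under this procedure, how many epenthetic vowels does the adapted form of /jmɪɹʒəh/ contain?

After substitution the input is /tŋɪɹʒəh/.
The unsyllabifiable consonants are /t/, /ɹ/, /h/; each receives one epenthetic vowel.

3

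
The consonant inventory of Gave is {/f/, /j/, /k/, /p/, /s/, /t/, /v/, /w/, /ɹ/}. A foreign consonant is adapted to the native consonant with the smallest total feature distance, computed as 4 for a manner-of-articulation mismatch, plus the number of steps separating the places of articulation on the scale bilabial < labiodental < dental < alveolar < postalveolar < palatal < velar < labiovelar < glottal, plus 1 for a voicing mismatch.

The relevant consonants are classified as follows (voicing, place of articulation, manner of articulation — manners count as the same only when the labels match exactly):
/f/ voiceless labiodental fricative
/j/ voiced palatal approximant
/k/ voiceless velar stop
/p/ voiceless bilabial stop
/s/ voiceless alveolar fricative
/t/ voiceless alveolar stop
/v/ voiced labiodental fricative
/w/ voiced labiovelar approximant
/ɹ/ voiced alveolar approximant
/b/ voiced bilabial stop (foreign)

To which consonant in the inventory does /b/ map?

/p/ is closest: same manner (stop), place distance 0 (bilabial→bilabial), voicing differs (+1); total 1. Next closest is /t/ at distance 4.

p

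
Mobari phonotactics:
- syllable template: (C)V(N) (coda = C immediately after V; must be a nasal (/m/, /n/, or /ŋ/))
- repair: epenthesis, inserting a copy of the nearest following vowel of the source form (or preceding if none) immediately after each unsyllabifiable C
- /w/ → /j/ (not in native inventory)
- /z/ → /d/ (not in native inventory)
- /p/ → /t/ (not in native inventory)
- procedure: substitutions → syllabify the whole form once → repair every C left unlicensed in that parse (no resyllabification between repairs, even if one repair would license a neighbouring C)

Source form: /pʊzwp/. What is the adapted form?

Substitution: /p/ → /t/, /z/ → /d/, /w/ → /j/, giving /tʊdjt/.
The consonants /d/, /j/, /t/ cannot be parsed into a legal (C)V(N) syllable (only a nasal (/m/, /n/, or /ŋ/) is licensed in coda position; onsets are limited to one consonant).
Inserting the epenthetic vowel yields /d/ → /dʊ/, /j/ → /jʊ/, /t/ → /tʊ/.

tʊdʊjʊtʊ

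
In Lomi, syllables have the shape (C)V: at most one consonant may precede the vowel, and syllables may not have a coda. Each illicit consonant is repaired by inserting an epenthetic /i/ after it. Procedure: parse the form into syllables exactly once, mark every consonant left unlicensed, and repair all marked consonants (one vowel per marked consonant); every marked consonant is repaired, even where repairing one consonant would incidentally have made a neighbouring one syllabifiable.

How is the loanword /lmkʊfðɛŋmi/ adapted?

Under (C)V, the unsyllabifiable consonants are /l/, /m/, /f/, /ŋ/ (no codas are permitted; onsets are limited to one consonant).
Epenthesis after each stranded consonant: /l/ → /li/, /m/ → /mi/, /f/ → /fi/, /ŋ/ → /ŋi/.

limikʊfiðɛŋimi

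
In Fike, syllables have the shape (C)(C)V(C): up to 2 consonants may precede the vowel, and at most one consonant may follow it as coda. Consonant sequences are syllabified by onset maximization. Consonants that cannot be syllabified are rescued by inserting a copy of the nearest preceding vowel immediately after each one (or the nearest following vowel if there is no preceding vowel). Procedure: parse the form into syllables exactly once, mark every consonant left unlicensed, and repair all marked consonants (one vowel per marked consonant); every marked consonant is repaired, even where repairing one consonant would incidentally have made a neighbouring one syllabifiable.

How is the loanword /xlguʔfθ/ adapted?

xulguʔfuθu

Syllabifying with onset maximization leaves /x/, /f/, /θ/ stranded (at most one coda consonant is licensed; onsets may contain at most 2 consonants).
Inserting the epenthetic vowel yields /x/ → /xu/, /f/ → /fu/, /θ/ → /θu/.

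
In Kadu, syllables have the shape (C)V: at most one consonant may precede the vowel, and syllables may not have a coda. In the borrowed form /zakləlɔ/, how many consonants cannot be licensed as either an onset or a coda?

1

Syllabifying with onset maximization leaves /k/ stranded (no codas are permitted; onsets are limited to one consonant).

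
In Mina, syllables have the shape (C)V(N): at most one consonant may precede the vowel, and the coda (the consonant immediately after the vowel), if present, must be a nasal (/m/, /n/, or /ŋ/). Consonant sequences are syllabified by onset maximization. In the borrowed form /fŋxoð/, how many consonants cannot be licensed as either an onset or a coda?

3

Under (C)V(N), the unsyllabifiable consonants are /f/, /ŋ/, /ð/ (only a nasal (/m/, /n/, or /ŋ/) is licensed in coda position; onsets are limited to one consonant).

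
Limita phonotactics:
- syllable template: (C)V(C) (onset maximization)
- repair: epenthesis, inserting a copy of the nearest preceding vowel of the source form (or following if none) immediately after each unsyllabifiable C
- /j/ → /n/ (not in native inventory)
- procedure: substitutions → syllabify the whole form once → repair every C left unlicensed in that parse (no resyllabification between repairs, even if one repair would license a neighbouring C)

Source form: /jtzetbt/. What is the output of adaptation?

Substitution: /j/ → /n/, giving /ntzetbt/.
Syllabifying with onset maximization leaves /n/, /t/, /b/, /t/ stranded (at most one coda consonant is licensed; onsets are limited to one consonant).
Each unlicensed consonant becomes the onset of a new syllable: /n/ → /ne/, /t/ → /te/, /b/ → /be/, /t/ → /te/.

netezetbete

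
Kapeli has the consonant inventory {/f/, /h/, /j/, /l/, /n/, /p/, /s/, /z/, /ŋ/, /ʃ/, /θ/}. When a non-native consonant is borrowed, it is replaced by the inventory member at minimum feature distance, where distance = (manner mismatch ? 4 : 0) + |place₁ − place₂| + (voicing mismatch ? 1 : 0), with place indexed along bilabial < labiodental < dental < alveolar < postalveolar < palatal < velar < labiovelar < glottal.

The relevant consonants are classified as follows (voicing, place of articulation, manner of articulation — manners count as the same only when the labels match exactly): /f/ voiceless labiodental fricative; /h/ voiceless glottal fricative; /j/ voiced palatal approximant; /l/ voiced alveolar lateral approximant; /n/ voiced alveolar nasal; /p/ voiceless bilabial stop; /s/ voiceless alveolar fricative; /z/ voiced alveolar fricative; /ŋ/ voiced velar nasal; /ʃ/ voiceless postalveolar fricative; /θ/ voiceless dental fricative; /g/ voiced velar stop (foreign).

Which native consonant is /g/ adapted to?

/ŋ/ is closest: manner differs (stop→nasal, +4), place distance 0 (velar→velar), same voicing; total 4. Next closest is /j/ at distance 5.

ŋ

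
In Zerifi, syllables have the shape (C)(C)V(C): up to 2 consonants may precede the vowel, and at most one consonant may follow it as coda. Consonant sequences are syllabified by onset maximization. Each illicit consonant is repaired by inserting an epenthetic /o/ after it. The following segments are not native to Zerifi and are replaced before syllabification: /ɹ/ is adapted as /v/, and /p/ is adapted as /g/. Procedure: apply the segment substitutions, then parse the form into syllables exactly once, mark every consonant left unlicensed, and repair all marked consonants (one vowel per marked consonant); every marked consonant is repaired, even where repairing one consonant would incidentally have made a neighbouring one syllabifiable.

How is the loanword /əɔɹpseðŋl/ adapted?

əɔvgseðŋolo

Substitution: /ɹ/ → /v/, /p/ → /g/, giving /əɔvgseðŋl/.
Under (C)(C)V(C), the unsyllabifiable consonants are /ŋ/, /l/ (at most one coda consonant is licensed; onsets may contain at most 2 consonants).
Inserting the epenthetic vowel yields /ŋ/ → /ŋo/, /l/ → /lo/.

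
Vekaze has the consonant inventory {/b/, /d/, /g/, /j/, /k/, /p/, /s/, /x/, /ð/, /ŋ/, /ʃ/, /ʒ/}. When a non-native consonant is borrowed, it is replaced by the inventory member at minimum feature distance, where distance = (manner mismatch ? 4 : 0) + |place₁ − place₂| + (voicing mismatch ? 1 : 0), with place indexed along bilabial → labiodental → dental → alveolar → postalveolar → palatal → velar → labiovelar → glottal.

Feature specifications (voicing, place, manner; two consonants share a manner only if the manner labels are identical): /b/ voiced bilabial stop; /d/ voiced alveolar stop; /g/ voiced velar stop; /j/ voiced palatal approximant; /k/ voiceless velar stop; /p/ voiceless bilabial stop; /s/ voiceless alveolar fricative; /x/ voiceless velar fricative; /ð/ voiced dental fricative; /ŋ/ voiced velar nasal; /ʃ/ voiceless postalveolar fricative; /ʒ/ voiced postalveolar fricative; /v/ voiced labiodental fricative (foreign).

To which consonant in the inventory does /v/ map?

ð

/ð/ is closest: same manner (fricative), place distance 1 (labiodental→dental), same voicing; total 1. Next closest is /s/ at distance 3.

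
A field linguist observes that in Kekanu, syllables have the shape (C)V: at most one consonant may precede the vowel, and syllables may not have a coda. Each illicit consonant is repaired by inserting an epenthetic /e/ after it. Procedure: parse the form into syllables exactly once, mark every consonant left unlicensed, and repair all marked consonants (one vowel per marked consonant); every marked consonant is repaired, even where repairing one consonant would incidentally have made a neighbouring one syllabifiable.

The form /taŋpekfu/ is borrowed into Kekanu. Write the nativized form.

taŋepekefu

The consonants /ŋ/, /k/ cannot be parsed into a legal (C)V syllable (no codas are permitted; onsets are limited to one consonant).
Epenthesis after each stranded consonant: /ŋ/ → /ŋe/, /k/ → /ke/.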